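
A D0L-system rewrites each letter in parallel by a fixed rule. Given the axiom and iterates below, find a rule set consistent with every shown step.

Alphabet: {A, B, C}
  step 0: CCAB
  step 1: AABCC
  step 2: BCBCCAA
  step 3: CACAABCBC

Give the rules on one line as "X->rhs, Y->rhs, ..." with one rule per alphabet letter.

  step 2 ⇒ step 3: BCBCCAA ⇒ C·A·C·A·A·BC·BC
    A ↦ BC
    B ↦ C
    C ↦ A

A->BC, B->C, C->A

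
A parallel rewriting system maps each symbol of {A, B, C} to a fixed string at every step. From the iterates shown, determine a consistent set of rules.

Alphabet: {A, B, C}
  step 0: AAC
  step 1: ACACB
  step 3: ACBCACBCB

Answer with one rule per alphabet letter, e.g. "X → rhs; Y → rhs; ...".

A->AC, B->C, C->B

  step 0 ⇒ step 1: AAC ⇒ AC·AC·B
    A ↦ AC
    C ↦ B
    B ↦ C  (constrained at step 1)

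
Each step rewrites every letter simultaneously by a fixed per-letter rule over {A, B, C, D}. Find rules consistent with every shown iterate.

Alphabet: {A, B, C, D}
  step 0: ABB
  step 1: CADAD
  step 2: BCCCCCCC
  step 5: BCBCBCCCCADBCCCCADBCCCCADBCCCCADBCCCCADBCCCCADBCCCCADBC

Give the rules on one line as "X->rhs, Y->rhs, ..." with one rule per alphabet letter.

A->C, B->AD, C->BC, D->CC

  step 1 ⇒ step 2: CADAD ⇒ BC·C·CC·C·CC
    A ↦ C
    C ↦ BC
    D ↦ CC
  step 0 ⇒ step 1: ABB ⇒ C·AD·AD
    B ↦ AD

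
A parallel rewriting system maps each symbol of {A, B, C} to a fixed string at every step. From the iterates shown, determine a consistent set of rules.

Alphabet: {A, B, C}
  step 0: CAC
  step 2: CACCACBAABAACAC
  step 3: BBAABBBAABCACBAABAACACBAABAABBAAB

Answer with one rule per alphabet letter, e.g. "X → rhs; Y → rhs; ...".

  step 2 ⇒ step 3: CACCACBAABAACAC ⇒ B·BAA·B·B·BAA·B·CAC·BAA·BAA·CAC·BAA·BAA·B·BAA·B
    A ↦ BAA
    B ↦ CAC
    C ↦ B

A->BAA, B->CAC, C->B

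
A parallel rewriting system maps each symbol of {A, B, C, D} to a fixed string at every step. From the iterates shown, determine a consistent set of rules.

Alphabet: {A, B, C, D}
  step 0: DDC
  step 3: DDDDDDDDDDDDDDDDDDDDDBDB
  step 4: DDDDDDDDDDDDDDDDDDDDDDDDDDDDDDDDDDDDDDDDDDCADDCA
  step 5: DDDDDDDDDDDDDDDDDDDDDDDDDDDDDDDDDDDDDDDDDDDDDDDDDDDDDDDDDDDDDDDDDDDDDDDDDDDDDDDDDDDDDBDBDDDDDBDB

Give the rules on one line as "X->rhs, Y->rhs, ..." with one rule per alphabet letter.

A->DB, B->CA, C->DB, D->DD

  step 4 ⇒ step 5: DDDDDDDDDDDDDDDDDDDDDDDDDDDDDDDDDDDDDDDDDDCADDCA ⇒ DD·DD·DD·DD·DD·DD·DD·DD·DD·DD·DD·DD·DD·DD·DD·DD·DD·DD·DD·DD·DD·DD·DD·DD·DD·DD·DD·DD·DD·DD·DD·DD·DD·DD·DD·DD·DD·DD·DD·DD·DD·DD·DB·DB·DD·DD·DB·DB
    A ↦ DB
    C ↦ DB
    D ↦ DD
  step 3 ⇒ step 4: DDDDDDDDDDDDDDDDDDDDDBDB ⇒ DD·DD·DD·DD·DD·DD·DD·DD·DD·DD·DD·DD·DD·DD·DD·DD·DD·DD·DD·DD·DD·CA·DD·CA
    B ↦ CA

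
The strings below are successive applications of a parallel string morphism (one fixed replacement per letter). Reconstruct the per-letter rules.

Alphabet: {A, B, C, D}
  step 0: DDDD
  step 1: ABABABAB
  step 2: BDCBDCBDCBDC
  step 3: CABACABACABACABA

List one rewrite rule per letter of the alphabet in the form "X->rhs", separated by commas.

A->BD, B->C, C->A, D->AB

  step 2 ⇒ step 3: BDCBDCBDCBDC ⇒ C·AB·A·C·AB·A·C·AB·A·C·AB·A
    B ↦ C
    C ↦ A
    D ↦ AB
  step 1 ⇒ step 2: ABABABAB ⇒ BD·C·BD·C·BD·C·BD·C
    A ↦ BD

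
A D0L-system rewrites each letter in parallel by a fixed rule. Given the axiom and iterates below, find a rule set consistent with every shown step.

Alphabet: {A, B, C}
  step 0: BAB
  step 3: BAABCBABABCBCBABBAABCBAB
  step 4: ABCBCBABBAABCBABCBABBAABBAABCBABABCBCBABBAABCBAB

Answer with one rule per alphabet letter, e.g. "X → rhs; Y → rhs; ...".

  step 3 ⇒ step 4: BAABCBABABCBCBABBAABCBAB ⇒ AB·CB·CB·AB·BA·AB·CB·AB·CB·AB·BA·AB·BA·AB·CB·AB·AB·CB·CB·AB·BA·AB·CB·AB
    A ↦ CB
    B ↦ AB
    C ↦ BA

A->CB, B->AB, C->BA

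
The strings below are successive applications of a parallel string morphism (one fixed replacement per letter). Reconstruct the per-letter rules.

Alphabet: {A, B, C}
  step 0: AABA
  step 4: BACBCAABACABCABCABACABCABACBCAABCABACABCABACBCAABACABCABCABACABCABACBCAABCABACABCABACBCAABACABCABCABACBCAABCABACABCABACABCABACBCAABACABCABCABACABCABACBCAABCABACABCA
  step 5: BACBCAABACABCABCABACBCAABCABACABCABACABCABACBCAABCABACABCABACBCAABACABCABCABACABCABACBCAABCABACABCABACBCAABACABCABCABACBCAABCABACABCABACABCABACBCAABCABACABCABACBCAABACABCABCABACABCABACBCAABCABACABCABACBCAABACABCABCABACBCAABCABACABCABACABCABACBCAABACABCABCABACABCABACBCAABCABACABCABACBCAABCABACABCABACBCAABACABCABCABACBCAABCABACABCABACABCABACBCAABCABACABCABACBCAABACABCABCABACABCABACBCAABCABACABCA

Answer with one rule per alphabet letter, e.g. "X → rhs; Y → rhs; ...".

A->BCA, B->BAC, C->A

  step 4 ⇒ step 5: BACBCAABACABCABCABACABCABACBCAABCABACABCABACBCAABACABCABCABACABCABACBCAABCABACABCABACBCAABACABCABCABACBCAABCABACABCABACABCABACBCAABACABCABCABACABCABACBCAABCABACABCA ⇒ BAC·BCA·A·BAC·A·BCA·BCA·BAC·BCA·A·BCA·BAC·A·BCA·BAC·A·BCA·BAC·BCA·A·BCA·BAC·A·BCA·BAC·BCA·A·BAC·A·BCA·BCA·BAC·A·BCA·BAC·BCA·A·BCA·BAC·A·BCA·BAC·BCA·A·BAC·A·BCA·BCA·BAC·BCA·A·BCA·BAC·A·BCA·BAC·A·BCA·BAC·BCA·A·BCA·BAC·A·BCA·BAC·BCA·A·BAC·A·BCA·BCA·BAC·A·BCA·BAC·BCA·A·BCA·BAC·A·BCA·BAC·BCA·A·BAC·A·BCA·BCA·BAC·BCA·A·BCA·BAC·A·BCA·BAC·A·BCA·BAC·BCA·A·BAC·A·BCA·BCA·BAC·A·BCA·BAC·BCA·A·BCA·BAC·A·BCA·BAC·BCA·A·BCA·BAC·A·BCA·BAC·BCA·A·BAC·A·BCA·BCA·BAC·BCA·A·BCA·BAC·A·BCA·BAC·A·BCA·BAC·BCA·A·BCA·BAC·A·BCA·BAC·BCA·A·BAC·A·BCA·BCA·BAC·A·BCA·BAC·BCA·A·BCA·BAC·A·BCA
    A ↦ BCA
    B ↦ BAC
    C ↦ A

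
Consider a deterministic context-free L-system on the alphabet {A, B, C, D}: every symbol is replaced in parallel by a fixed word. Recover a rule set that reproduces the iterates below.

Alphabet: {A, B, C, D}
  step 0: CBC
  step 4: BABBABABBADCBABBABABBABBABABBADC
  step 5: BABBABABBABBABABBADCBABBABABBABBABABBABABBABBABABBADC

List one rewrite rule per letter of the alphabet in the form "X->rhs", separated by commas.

A->B, B->BA, C->DC, D->BA

  step 4 ⇒ step 5: BABBABABBADCBABBABABBABBABABBADC ⇒ BA·B·BA·BA·B·BA·B·BA·BA·B·BA·DC·BA·B·BA·BA·B·BA·B·BA·BA·B·BA·BA·B·BA·B·BA·BA·B·BA·DC
    A ↦ B
    B ↦ BA
    C ↦ DC
    D ↦ BA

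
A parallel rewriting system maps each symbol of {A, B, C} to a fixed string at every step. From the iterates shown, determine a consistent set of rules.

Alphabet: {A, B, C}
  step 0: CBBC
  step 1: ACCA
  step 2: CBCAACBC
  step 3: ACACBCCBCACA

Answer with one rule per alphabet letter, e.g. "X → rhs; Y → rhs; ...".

  step 2 ⇒ step 3: CBCAACBC ⇒ A·C·A·CBC·CBC·A·C·A
    A ↦ CBC
    B ↦ C
    C ↦ A

A->CBC, B->C, C->A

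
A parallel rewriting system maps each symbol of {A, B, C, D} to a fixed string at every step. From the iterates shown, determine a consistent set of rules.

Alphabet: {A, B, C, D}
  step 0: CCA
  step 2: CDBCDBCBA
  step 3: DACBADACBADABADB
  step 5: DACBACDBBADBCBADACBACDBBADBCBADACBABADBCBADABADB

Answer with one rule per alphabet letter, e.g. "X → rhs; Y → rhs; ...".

A->DB, B->BA, C->DA, D->C

  step 2 ⇒ step 3: CDBCDBCBA ⇒ DA·C·BA·DA·C·BA·DA·BA·DB
    A ↦ DB
    B ↦ BA
    C ↦ DA
    D ↦ C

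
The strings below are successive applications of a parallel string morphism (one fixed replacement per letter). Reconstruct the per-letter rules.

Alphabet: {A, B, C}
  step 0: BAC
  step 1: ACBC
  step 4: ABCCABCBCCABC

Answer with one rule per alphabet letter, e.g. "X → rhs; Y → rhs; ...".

  step 0 ⇒ step 1: BAC ⇒ A·C·BC
    A ↦ C
    B ↦ A
    C ↦ BC

A->C, B->A, C->BC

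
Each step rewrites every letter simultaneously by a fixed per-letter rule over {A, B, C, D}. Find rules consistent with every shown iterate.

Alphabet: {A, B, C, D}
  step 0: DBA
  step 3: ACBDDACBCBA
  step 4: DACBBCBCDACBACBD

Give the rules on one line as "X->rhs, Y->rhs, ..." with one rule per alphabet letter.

  step 3 ⇒ step 4: ACBDDACBCBA ⇒ D·A·CB·BC·BC·D·A·CB·A·CB·D
    A ↦ D
    B ↦ CB
    C ↦ A
    D ↦ BC

A->D, B->CB, C->A, D->BC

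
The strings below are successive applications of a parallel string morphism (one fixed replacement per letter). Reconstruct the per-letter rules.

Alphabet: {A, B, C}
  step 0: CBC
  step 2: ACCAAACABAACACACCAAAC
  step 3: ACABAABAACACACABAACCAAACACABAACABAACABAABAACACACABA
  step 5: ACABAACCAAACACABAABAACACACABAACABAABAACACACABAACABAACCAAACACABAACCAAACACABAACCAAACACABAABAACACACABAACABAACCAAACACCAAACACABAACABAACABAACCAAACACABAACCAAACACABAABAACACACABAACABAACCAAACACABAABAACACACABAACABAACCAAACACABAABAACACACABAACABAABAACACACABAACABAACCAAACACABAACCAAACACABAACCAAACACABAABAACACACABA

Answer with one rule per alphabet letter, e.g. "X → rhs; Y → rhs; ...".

A->AC, B->CAA, C->ABA

  step 2 ⇒ step 3: ACCAAACABAACACACCAAAC ⇒ AC·ABA·ABA·AC·AC·AC·ABA·AC·CAA·AC·AC·ABA·AC·ABA·AC·ABA·ABA·AC·AC·AC·ABA
    A ↦ AC
    B ↦ CAA
    C ↦ ABA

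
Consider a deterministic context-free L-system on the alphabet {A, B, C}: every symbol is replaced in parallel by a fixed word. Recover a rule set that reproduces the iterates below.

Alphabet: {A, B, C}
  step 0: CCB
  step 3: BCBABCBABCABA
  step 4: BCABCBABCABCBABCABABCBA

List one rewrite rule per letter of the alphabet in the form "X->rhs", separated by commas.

  step 3 ⇒ step 4: BCBABCBABCABA ⇒ BC·A·BC·BA·BC·A·BC·BA·BC·A·BA·BC·BA
    A ↦ BA
    B ↦ BC
    C ↦ A

A->BA, B->BC, C->A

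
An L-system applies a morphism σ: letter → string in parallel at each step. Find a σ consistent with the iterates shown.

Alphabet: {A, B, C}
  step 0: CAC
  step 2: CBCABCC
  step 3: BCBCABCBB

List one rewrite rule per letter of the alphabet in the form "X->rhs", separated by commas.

A->CAB, B->C, C->B

  step 2 ⇒ step 3: CBCABCC ⇒ B·C·B·CAB·C·B·B
    A ↦ CAB
    B ↦ C
    C ↦ B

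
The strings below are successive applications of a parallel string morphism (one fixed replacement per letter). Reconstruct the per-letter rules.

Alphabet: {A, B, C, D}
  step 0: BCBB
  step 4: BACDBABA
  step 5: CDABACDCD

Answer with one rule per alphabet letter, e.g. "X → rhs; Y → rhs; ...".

A->D, B->C, C->A, D->BA

  step 4 ⇒ step 5: BACDBABA ⇒ C·D·A·BA·C·D·C·D
    A ↦ D
    B ↦ C
    C ↦ A
    D ↦ BA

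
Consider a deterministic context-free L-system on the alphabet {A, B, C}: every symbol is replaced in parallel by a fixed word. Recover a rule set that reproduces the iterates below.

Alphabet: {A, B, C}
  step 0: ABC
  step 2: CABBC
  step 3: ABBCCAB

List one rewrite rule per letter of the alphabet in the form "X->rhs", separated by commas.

A->B, B->C, C->AB

  step 2 ⇒ step 3: CABBC ⇒ AB·B·C·C·AB
    A ↦ B
    B ↦ C
    C ↦ AB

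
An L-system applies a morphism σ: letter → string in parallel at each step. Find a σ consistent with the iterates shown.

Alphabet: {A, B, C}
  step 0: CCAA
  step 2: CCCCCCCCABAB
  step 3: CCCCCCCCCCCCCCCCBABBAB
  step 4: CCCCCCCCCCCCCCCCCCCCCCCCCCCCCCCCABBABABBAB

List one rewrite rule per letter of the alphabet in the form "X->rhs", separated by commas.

  step 3 ⇒ step 4: CCCCCCCCCCCCCCCCBABBAB ⇒ CC·CC·CC·CC·CC·CC·CC·CC·CC·CC·CC·CC·CC·CC·CC·CC·AB·B·AB·AB·B·AB
    A ↦ B
    B ↦ AB
    C ↦ CC

A->B, B->AB, C->CC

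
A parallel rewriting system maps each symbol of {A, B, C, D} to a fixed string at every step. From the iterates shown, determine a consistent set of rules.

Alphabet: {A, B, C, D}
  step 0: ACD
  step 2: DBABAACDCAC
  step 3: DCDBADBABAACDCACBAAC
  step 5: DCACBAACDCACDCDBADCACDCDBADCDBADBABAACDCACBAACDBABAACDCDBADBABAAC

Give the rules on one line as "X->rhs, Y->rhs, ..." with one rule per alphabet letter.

  step 2 ⇒ step 3: DBABAACDCAC ⇒ DC·D·BA·D·BA·BA·AC·DC·AC·BA·AC
    A ↦ BA
    B ↦ D
    C ↦ AC
    D ↦ DC

A->BA, B->D, C->AC, D->DC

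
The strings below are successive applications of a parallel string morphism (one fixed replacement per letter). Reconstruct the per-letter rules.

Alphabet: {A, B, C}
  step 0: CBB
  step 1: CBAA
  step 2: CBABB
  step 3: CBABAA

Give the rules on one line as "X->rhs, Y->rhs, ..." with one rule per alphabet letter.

A->B, B->A, C->CB

  step 2 ⇒ step 3: CBABB ⇒ CB·A·B·A·A
    A ↦ B
    B ↦ A
    C ↦ CB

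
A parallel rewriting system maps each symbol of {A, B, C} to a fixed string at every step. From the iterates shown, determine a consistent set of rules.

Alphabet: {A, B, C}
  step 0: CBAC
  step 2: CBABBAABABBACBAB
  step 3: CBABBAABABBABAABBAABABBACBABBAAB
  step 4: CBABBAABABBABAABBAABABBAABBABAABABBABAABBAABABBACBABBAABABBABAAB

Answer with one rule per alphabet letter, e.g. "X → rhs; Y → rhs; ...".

A->BA, B->AB, C->CB

  step 3 ⇒ step 4: CBABBAABABBABAABBAABABBACBABBAAB ⇒ CB·AB·BA·AB·AB·BA·BA·AB·BA·AB·AB·BA·AB·BA·BA·AB·AB·BA·BA·AB·BA·AB·AB·BA·CB·AB·BA·AB·AB·BA·BA·AB
    A ↦ BA
    B ↦ AB
    C ↦ CB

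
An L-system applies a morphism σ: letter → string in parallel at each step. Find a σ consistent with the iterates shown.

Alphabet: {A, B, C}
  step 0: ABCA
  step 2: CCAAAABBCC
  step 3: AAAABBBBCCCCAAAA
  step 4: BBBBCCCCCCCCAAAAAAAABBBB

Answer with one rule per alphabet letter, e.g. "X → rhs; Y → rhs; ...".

  step 3 ⇒ step 4: AAAABBBBCCCCAAAA ⇒ B·B·B·B·CC·CC·CC·CC·AA·AA·AA·AA·B·B·B·B
    A ↦ B
    B ↦ CC
    C ↦ AA

A->B, B->CC, C->AA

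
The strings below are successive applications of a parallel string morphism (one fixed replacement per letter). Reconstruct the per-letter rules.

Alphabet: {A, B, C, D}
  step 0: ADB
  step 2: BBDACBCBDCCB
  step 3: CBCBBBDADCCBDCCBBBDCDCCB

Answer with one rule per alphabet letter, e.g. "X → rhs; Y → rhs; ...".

  step 2 ⇒ step 3: BBDACBCBDCCB ⇒ CB·CB·BB·DA·DC·CB·DC·CB·BB·DC·DC·CB
    A ↦ DA
    B ↦ CB
    C ↦ DC
    D ↦ BB

A->DA, B->CB, C->DC, D->BB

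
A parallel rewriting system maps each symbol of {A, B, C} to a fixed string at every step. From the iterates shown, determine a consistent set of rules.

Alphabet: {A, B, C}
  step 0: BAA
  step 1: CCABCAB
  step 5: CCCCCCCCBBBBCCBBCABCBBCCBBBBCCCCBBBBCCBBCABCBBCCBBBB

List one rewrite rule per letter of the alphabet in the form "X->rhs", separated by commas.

  step 0 ⇒ step 1: BAA ⇒ C·CAB·CAB
    A ↦ CAB
    B ↦ C
    C ↦ BB  (constrained at step 1)

A->CAB, B->C, C->BB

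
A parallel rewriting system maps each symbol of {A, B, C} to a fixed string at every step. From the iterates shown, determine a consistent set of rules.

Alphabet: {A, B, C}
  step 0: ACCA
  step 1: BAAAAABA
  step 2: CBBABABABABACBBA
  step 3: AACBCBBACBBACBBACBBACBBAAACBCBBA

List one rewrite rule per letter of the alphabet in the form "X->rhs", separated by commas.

  step 2 ⇒ step 3: CBBABABABABACBBA ⇒ AA·CB·CB·BA·CB·BA·CB·BA·CB·BA·CB·BA·AA·CB·CB·BA
    A ↦ BA
    B ↦ CB
    C ↦ AA

A->BA, B->CB, C->AA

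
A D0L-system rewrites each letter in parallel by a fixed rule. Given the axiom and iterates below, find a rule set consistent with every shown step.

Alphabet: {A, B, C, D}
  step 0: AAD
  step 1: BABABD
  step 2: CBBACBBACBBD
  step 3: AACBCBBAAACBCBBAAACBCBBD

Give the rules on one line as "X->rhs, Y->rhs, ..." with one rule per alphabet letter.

  step 2 ⇒ step 3: CBBACBBACBBD ⇒ AA·CB·CB·BA·AA·CB·CB·BA·AA·CB·CB·BD
    A ↦ BA
    B ↦ CB
    C ↦ AA
    D ↦ BD

A->BA, B->CB, C->AA, D->BD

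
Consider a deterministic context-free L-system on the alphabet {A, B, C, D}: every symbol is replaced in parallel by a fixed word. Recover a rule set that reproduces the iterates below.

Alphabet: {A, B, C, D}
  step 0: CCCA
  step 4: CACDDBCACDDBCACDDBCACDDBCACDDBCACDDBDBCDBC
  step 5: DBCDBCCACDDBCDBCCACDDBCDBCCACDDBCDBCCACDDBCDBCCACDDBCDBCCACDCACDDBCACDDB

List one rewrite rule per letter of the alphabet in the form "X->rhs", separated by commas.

A->C, B->ACD, C->DB, D->C

  step 4 ⇒ step 5: CACDDBCACDDBCACDDBCACDDBCACDDBCACDDBDBCDBC ⇒ DB·C·DB·C·C·ACD·DB·C·DB·C·C·ACD·DB·C·DB·C·C·ACD·DB·C·DB·C·C·ACD·DB·C·DB·C·C·ACD·DB·C·DB·C·C·ACD·C·ACD·DB·C·ACD·DB
    A ↦ C
    B ↦ ACD
    C ↦ DB
    D ↦ C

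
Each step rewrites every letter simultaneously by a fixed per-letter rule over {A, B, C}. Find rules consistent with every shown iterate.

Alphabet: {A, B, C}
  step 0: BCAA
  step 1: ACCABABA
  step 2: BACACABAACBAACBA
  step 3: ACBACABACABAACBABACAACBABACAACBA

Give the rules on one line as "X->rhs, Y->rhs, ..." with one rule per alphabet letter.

A->BA, B->AC, C->CA

  step 2 ⇒ step 3: BACACABAACBAACBA ⇒ AC·BA·CA·BA·CA·BA·AC·BA·BA·CA·AC·BA·BA·CA·AC·BA
    A ↦ BA
    B ↦ AC
    C ↦ CA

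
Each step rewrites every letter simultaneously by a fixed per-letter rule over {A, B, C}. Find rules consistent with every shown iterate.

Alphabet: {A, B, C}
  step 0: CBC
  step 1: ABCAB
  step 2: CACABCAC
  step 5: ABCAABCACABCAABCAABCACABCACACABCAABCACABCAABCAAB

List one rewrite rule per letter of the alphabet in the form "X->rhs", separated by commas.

A->CA, B->C, C->AB

  step 1 ⇒ step 2: ABCAB ⇒ CA·C·AB·CA·C
    A ↦ CA
    B ↦ C
    C ↦ AB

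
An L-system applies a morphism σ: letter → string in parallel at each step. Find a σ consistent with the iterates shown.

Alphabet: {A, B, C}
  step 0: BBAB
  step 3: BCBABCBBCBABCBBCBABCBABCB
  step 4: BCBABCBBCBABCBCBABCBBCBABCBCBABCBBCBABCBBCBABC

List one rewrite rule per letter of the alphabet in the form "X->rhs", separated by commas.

A->B, B->BC, C->BA

  step 3 ⇒ step 4: BCBABCBBCBABCBBCBABCBABCB ⇒ BC·BA·BC·B·BC·BA·BC·BC·BA·BC·B·BC·BA·BC·BC·BA·BC·B·BC·BA·BC·B·BC·BA·BC
    A ↦ B
    B ↦ BC
    C ↦ BA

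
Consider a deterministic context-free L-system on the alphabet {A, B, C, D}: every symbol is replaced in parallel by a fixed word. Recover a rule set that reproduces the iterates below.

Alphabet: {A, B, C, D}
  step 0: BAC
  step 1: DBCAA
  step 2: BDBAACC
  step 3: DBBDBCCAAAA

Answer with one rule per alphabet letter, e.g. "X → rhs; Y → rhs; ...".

  step 2 ⇒ step 3: BDBAACC ⇒ DB·B·DB·C·C·AA·AA
    A ↦ C
    B ↦ DB
    C ↦ AA
    D ↦ B

A->C, B->DB, C->AA, D->B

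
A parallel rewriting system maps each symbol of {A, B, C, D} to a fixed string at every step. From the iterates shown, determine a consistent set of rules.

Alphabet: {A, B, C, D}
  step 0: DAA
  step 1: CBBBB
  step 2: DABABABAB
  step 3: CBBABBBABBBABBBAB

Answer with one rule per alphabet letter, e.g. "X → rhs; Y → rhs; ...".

A->BB, B->AB, C->D, D->C

  step 2 ⇒ step 3: DABABABAB ⇒ C·BB·AB·BB·AB·BB·AB·BB·AB
    A ↦ BB
    B ↦ AB
    D ↦ C
  step 1 ⇒ step 2: CBBBB ⇒ D·AB·AB·AB·AB
    C ↦ D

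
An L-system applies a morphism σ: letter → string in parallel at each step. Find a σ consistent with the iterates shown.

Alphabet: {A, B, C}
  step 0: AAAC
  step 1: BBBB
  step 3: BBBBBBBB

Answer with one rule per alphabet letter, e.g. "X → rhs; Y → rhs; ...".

A->B, B->AC, C->B

  step 0 ⇒ step 1: AAAC ⇒ B·B·B·B
    A ↦ B
    C ↦ B
    B ↦ AC  (constrained at step 1)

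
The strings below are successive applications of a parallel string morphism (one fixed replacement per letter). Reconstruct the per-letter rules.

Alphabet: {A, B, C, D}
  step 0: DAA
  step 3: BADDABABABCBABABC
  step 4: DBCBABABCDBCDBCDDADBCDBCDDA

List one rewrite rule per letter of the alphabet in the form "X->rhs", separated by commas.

A->BC, B->D, C->DA, D->BA

  step 3 ⇒ step 4: BADDABABABCBABABC ⇒ D·BC·BA·BA·BC·D·BC·D·BC·D·DA·D·BC·D·BC·D·DA
    A ↦ BC
    B ↦ D
    C ↦ DA
    D ↦ BA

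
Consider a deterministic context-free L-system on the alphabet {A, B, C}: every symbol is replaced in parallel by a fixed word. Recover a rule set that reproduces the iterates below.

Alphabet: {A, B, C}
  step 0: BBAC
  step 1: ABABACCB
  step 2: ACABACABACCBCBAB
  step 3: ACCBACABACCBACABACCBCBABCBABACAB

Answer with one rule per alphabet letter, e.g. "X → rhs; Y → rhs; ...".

  step 2 ⇒ step 3: ACABACABACCBCBAB ⇒ AC·CB·AC·AB·AC·CB·AC·AB·AC·CB·CB·AB·CB·AB·AC·AB
    A ↦ AC
    B ↦ AB
    C ↦ CB

A->AC, B->AB, C->CB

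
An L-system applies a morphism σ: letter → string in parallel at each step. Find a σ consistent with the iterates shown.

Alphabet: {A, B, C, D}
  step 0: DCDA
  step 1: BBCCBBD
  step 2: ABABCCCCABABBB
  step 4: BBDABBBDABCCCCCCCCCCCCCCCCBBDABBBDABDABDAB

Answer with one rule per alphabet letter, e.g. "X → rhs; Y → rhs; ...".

  step 1 ⇒ step 2: BBCCBBD ⇒ AB·AB·CC·CC·AB·AB·BB
    B ↦ AB
    C ↦ CC
    D ↦ BB
  step 0 ⇒ step 1: DCDA ⇒ BB·CC·BB·D
    A ↦ D

A->D, B->AB, C->CC, D->BB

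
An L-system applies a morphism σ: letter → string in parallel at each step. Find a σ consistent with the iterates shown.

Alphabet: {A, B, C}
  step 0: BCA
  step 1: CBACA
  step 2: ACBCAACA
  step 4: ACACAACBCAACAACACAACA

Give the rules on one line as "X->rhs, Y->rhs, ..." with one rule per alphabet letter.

A->CA, B->CB, C->A

  step 1 ⇒ step 2: CBACA ⇒ A·CB·CA·A·CA
    A ↦ CA
    B ↦ CB
    C ↦ A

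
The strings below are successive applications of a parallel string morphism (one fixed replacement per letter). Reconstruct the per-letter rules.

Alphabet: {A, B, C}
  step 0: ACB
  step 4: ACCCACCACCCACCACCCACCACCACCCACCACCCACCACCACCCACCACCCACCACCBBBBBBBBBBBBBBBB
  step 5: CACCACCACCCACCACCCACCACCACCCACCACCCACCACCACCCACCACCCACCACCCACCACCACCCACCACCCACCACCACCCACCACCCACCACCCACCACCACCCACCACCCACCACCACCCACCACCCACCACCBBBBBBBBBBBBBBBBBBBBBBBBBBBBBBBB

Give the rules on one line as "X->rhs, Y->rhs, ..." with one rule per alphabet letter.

A->C, B->BB, C->ACC

  step 4 ⇒ step 5: ACCCACCACCCACCACCCACCACCACCCACCACCCACCACCACCCACCACCCACCACCBBBBBBBBBBBBBBBB ⇒ C·ACC·ACC·ACC·C·ACC·ACC·C·ACC·ACC·ACC·C·ACC·ACC·C·ACC·ACC·ACC·C·ACC·ACC·C·ACC·ACC·C·ACC·ACC·ACC·C·ACC·ACC·C·ACC·ACC·ACC·C·ACC·ACC·C·ACC·ACC·C·ACC·ACC·ACC·C·ACC·ACC·C·ACC·ACC·ACC·C·ACC·ACC·C·ACC·ACC·BB·BB·BB·BB·BB·BB·BB·BB·BB·BB·BB·BB·BB·BB·BB·BB
    A ↦ C
    B ↦ BB
    C ↦ ACC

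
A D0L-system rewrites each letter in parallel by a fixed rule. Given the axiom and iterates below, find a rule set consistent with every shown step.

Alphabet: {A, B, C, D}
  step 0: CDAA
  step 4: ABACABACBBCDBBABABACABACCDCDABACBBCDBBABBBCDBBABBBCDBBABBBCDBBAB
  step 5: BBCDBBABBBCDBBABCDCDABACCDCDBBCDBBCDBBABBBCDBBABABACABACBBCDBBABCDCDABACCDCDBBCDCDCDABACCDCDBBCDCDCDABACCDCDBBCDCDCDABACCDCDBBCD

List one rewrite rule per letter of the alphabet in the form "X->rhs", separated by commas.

  step 4 ⇒ step 5: ABACABACBBCDBBABABACABACCDCDABACBBCDBBABBBCDBBABBBCDBBABBBCDBBAB ⇒ BB·CD·BB·AB·BB·CD·BB·AB·CD·CD·AB·AC·CD·CD·BB·CD·BB·CD·BB·AB·BB·CD·BB·AB·AB·AC·AB·AC·BB·CD·BB·AB·CD·CD·AB·AC·CD·CD·BB·CD·CD·CD·AB·AC·CD·CD·BB·CD·CD·CD·AB·AC·CD·CD·BB·CD·CD·CD·AB·AC·CD·CD·BB·CD
    A ↦ BB
    B ↦ CD
    C ↦ AB
    D ↦ AC

A->BB, B->CD, C->AB, D->AC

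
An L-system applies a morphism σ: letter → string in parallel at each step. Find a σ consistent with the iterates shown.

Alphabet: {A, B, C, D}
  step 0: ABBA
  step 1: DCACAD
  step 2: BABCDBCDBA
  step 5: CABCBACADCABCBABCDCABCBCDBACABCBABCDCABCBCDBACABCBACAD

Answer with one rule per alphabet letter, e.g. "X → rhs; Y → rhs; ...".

A->D, B->CA, C->BC, D->BA

  step 1 ⇒ step 2: DCACAD ⇒ BA·BC·D·BC·D·BA
    A ↦ D
    C ↦ BC
    D ↦ BA
  step 0 ⇒ step 1: ABBA ⇒ D·CA·CA·D
    B ↦ CA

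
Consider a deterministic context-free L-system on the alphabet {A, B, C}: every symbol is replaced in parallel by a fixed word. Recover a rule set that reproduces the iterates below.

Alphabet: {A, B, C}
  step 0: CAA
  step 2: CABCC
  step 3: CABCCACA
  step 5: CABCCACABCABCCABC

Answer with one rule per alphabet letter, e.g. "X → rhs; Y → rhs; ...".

A->B, B->C, C->CA

  step 2 ⇒ step 3: CABCC ⇒ CA·B·C·CA·CA
    A ↦ B
    B ↦ C
    C ↦ CA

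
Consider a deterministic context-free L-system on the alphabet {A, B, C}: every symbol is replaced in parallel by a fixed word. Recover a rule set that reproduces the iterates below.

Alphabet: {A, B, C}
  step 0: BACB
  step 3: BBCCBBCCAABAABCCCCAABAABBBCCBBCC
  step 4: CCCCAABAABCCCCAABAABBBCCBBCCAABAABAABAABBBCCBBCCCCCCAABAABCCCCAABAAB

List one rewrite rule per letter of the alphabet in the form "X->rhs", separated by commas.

  step 3 ⇒ step 4: BBCCBBCCAABAABCCCCAABAABBBCCBBCC ⇒ CC·CC·AAB·AAB·CC·CC·AAB·AAB·B·B·CC·B·B·CC·AAB·AAB·AAB·AAB·B·B·CC·B·B·CC·CC·CC·AAB·AAB·CC·CC·AAB·AAB
    A ↦ B
    B ↦ CC
    C ↦ AAB

A->B, B->CC, C->AAB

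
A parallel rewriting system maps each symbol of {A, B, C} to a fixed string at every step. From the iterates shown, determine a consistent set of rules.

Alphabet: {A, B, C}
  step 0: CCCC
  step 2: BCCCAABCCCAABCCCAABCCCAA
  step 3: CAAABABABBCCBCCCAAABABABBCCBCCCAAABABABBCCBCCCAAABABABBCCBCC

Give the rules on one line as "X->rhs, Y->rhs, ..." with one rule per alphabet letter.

A->BCC, B->CAA, C->AB

  step 2 ⇒ step 3: BCCCAABCCCAABCCCAABCCCAA ⇒ CAA·AB·AB·AB·BCC·BCC·CAA·AB·AB·AB·BCC·BCC·CAA·AB·AB·AB·BCC·BCC·CAA·AB·AB·AB·BCC·BCC
    A ↦ BCC
    B ↦ CAA
    C ↦ AB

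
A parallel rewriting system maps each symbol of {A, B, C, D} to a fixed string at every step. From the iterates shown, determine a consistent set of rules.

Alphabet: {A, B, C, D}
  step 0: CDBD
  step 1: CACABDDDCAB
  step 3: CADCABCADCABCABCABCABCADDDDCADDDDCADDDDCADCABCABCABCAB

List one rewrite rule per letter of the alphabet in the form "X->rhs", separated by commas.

A->D, B->DDD, C->CA, D->CAB

  step 0 ⇒ step 1: CDBD ⇒ CA·CAB·DDD·CAB
    B ↦ DDD
    C ↦ CA
    D ↦ CAB
    A ↦ D  (constrained at step 1)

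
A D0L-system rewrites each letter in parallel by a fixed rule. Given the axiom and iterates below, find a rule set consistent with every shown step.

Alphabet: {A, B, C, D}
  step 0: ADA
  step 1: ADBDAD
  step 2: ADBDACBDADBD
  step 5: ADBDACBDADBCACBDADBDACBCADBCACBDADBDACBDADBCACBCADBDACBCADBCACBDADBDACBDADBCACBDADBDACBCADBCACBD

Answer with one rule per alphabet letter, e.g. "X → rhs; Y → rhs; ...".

  step 1 ⇒ step 2: ADBDAD ⇒ AD·BD·AC·BD·AD·BD
    A ↦ AD
    B ↦ AC
    D ↦ BD
    C ↦ BC  (constrained at step 2)

A->AD, B->AC, C->BC, D->BD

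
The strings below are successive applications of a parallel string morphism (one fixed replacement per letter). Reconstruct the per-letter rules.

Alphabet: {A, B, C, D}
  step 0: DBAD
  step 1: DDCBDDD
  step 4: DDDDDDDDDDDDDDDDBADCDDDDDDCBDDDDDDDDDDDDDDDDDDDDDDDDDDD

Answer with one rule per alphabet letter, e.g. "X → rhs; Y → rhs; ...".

  step 0 ⇒ step 1: DBAD ⇒ DD·C·BD·DD
    A ↦ BD
    B ↦ C
    D ↦ DD
    C ↦ BAD  (constrained at step 1)

A->BD, B->C, C->BAD, D->DD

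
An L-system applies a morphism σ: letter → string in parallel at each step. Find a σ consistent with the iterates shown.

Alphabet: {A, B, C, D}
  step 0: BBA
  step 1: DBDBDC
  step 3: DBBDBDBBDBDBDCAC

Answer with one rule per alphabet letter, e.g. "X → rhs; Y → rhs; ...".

A->DC, B->DB, C->AC, D->B

  step 0 ⇒ step 1: BBA ⇒ DB·DB·DC
    A ↦ DC
    B ↦ DB
    C ↦ AC  (constrained at step 1)
    D ↦ B  (constrained at step 1)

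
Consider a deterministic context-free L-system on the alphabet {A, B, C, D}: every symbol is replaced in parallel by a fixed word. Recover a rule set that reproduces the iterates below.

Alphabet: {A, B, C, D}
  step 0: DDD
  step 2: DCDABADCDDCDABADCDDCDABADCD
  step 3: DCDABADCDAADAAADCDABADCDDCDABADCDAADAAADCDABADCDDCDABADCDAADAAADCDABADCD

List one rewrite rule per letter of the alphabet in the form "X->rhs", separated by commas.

A->AA, B->DA, C->ABA, D->DCD

  step 2 ⇒ step 3: DCDABADCDDCDABADCDDCDABADCD ⇒ DCD·ABA·DCD·AA·DA·AA·DCD·ABA·DCD·DCD·ABA·DCD·AA·DA·AA·DCD·ABA·DCD·DCD·ABA·DCD·AA·DA·AA·DCD·ABA·DCD
    A ↦ AA
    B ↦ DA
    C ↦ ABA
    D ↦ DCD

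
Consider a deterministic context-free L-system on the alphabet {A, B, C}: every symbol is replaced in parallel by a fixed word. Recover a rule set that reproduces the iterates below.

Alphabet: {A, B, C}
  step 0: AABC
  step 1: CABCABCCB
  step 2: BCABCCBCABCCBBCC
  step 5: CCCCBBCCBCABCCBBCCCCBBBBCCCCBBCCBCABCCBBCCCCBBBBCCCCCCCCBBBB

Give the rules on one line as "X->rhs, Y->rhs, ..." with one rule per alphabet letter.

  step 1 ⇒ step 2: CABCABCCB ⇒ B·CAB·CC·B·CAB·CC·B·B·CC
    A ↦ CAB
    B ↦ CC
    C ↦ B

A->CAB, B->CC, C->B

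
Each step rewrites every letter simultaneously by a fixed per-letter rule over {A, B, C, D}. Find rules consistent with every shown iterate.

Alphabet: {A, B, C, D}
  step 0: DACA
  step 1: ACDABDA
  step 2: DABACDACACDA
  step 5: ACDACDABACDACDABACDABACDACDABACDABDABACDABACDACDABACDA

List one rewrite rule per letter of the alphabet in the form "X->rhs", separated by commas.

  step 1 ⇒ step 2: ACDABDA ⇒ DA·B·AC·DA·C·AC·DA
    A ↦ DA
    B ↦ C
    C ↦ B
    D ↦ AC

A->DA, B->C, C->B, D->AC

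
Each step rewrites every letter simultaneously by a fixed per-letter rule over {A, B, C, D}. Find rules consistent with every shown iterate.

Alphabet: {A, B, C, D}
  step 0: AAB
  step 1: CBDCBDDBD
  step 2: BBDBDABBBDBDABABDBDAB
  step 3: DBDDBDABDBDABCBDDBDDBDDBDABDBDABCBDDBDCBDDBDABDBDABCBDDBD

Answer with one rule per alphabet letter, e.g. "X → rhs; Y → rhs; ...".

A->CBD, B->DBD, C->BB, D->AB

  step 2 ⇒ step 3: BBDBDABBBDBDABABDBDAB ⇒ DBD·DBD·AB·DBD·AB·CBD·DBD·DBD·DBD·AB·DBD·AB·CBD·DBD·CBD·DBD·AB·DBD·AB·CBD·DBD
    A ↦ CBD
    B ↦ DBD
    D ↦ AB
  step 1 ⇒ step 2: CBDCBDDBD ⇒ BB·DBD·AB·BB·DBD·AB·AB·DBD·AB
    C ↦ BB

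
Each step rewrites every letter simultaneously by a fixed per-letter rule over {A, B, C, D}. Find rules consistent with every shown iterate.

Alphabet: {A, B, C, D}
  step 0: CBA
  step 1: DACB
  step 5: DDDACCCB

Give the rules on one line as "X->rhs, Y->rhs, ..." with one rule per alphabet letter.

A->CB, B->A, C->D, D->C

  step 0 ⇒ step 1: CBA ⇒ D·A·CB
    A ↦ CB
    B ↦ A
    C ↦ D
    D ↦ C  (constrained at step 1)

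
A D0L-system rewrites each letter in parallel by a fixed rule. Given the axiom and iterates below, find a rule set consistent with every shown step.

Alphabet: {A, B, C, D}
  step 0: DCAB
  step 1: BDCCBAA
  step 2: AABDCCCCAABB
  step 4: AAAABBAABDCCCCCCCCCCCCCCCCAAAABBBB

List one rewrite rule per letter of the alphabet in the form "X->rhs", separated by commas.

  step 1 ⇒ step 2: BDCCBAA ⇒ AA·BD·CC·CC·AA·B·B
    A ↦ B
    B ↦ AA
    C ↦ CC
    D ↦ BD

A->B, B->AA, C->CC, D->BD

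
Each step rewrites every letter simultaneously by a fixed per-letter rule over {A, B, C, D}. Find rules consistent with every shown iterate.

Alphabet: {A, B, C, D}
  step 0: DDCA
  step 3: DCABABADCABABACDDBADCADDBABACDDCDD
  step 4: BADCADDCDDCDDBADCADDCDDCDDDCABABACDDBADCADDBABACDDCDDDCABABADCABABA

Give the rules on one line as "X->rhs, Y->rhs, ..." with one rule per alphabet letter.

A->DD, B->C, C->DCA, D->BA

  step 3 ⇒ step 4: DCABABADCABABACDDBADCADDBABACDDCDD ⇒ BA·DCA·DD·C·DD·C·DD·BA·DCA·DD·C·DD·C·DD·DCA·BA·BA·C·DD·BA·DCA·DD·BA·BA·C·DD·C·DD·DCA·BA·BA·DCA·BA·BA
    A ↦ DD
    B ↦ C
    C ↦ DCA
    D ↦ BA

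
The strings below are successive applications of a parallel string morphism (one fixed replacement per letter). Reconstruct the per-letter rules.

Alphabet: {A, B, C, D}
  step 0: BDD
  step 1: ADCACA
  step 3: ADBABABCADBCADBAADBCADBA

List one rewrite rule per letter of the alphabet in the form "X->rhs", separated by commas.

A->BC, B->AD, C->BA, D->CA

  step 0 ⇒ step 1: BDD ⇒ AD·CA·CA
    B ↦ AD
    D ↦ CA
    A ↦ BC  (constrained at step 1)
    C ↦ BA  (constrained at step 1)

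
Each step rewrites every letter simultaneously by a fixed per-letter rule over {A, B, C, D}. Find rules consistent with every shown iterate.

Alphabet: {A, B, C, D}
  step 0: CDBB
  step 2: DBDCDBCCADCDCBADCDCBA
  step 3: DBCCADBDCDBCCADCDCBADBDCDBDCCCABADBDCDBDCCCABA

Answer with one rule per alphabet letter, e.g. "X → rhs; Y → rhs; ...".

A->BA, B->CCA, C->DC, D->DB

  step 2 ⇒ step 3: DBDCDBCCADCDCBADCDCBA ⇒ DB·CCA·DB·DC·DB·CCA·DC·DC·BA·DB·DC·DB·DC·CCA·BA·DB·DC·DB·DC·CCA·BA
    A ↦ BA
    B ↦ CCA
    C ↦ DC
    D ↦ DB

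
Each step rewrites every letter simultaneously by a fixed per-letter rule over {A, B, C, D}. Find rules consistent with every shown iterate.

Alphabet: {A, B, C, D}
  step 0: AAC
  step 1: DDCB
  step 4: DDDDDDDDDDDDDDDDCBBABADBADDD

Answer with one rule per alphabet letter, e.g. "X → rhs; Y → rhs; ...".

  step 0 ⇒ step 1: AAC ⇒ D·D·CB
    A ↦ D
    C ↦ CB
    B ↦ BA  (constrained at step 1)
    D ↦ DD  (constrained at step 1)

A->D, B->BA, C->CB, D->DD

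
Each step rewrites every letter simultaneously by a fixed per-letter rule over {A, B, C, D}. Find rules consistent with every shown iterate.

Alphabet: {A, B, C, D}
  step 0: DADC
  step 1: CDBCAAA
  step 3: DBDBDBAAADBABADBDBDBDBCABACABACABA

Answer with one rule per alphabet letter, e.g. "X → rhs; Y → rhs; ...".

  step 0 ⇒ step 1: DADC ⇒ C·DB·C·AAA
    A ↦ DB
    C ↦ AAA
    D ↦ C
    B ↦ ABA  (constrained at step 1)

A->DB, B->ABA, C->AAA, D->C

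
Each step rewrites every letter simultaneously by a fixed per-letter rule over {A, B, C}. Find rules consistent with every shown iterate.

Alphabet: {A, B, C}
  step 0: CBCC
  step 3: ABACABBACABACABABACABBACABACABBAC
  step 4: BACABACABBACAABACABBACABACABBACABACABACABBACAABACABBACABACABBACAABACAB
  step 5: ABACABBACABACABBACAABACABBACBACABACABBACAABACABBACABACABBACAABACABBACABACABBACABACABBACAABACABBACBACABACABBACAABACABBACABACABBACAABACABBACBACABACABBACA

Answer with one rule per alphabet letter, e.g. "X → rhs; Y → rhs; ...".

  step 4 ⇒ step 5: BACABACABBACAABACABBACABACABBACABACABACABBACAABACABBACABACABBACAABACAB ⇒ A·BAC·AB·BAC·A·BAC·AB·BAC·A·A·BAC·AB·BAC·BAC·A·BAC·AB·BAC·A·A·BAC·AB·BAC·A·BAC·AB·BAC·A·A·BAC·AB·BAC·A·BAC·AB·BAC·A·BAC·AB·BAC·A·A·BAC·AB·BAC·BAC·A·BAC·AB·BAC·A·A·BAC·AB·BAC·A·BAC·AB·BAC·A·A·BAC·AB·BAC·BAC·A·BAC·AB·BAC·A
    A ↦ BAC
    B ↦ A
    C ↦ AB

A->BAC, B->A, C->AB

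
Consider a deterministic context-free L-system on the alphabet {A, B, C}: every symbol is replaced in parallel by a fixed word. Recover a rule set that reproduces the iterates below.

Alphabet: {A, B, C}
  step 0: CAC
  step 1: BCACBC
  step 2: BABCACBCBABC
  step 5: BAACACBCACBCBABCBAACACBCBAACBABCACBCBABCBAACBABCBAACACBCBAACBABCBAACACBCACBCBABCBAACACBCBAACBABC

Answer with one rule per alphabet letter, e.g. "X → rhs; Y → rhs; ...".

  step 1 ⇒ step 2: BCACBC ⇒ BA·BC·AC·BC·BA·BC
    A ↦ AC
    B ↦ BA
    C ↦ BC

A->AC, B->BA, C->BC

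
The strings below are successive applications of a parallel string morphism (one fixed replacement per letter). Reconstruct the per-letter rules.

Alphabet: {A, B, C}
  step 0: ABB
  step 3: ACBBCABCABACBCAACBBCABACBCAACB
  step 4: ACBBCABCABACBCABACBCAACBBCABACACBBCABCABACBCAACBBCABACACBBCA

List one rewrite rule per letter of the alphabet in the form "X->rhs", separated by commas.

A->AC, B->BCA, C->B

  step 3 ⇒ step 4: ACBBCABCABACBCAACBBCABACBCAACB ⇒ AC·B·BCA·BCA·B·AC·BCA·B·AC·BCA·AC·B·BCA·B·AC·AC·B·BCA·BCA·B·AC·BCA·AC·B·BCA·B·AC·AC·B·BCA
    A ↦ AC
    B ↦ BCA
    C ↦ B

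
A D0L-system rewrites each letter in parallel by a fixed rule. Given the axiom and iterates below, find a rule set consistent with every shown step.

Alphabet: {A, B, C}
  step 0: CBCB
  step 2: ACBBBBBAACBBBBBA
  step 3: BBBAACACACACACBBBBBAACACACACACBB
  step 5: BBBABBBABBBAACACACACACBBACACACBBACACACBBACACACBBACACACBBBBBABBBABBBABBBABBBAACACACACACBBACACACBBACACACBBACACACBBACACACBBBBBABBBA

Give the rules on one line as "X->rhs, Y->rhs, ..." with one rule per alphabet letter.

  step 2 ⇒ step 3: ACBBBBBAACBBBBBA ⇒ BB·BA·AC·AC·AC·AC·AC·BB·BB·BA·AC·AC·AC·AC·AC·BB
    A ↦ BB
    B ↦ AC
    C ↦ BA

A->BB, B->AC, C->BA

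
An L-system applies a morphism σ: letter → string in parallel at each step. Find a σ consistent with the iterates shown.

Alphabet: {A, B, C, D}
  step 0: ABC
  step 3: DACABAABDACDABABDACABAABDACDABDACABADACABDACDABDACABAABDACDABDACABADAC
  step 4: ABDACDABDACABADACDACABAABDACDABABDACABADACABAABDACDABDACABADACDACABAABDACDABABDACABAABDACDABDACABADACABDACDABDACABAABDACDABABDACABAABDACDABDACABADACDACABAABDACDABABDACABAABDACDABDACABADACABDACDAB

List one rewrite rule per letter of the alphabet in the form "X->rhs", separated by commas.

  step 3 ⇒ step 4: DACABAABDACDABABDACABAABDACDABDACABADACABDACDABDACABAABDACDABDACABADAC ⇒ AB·DAC·DAB·DAC·ABA·DAC·DAC·ABA·AB·DAC·DAB·AB·DAC·ABA·DAC·ABA·AB·DAC·DAB·DAC·ABA·DAC·DAC·ABA·AB·DAC·DAB·AB·DAC·ABA·AB·DAC·DAB·DAC·ABA·DAC·AB·DAC·DAB·DAC·ABA·AB·DAC·DAB·AB·DAC·ABA·AB·DAC·DAB·DAC·ABA·DAC·DAC·ABA·AB·DAC·DAB·AB·DAC·ABA·AB·DAC·DAB·DAC·ABA·DAC·AB·DAC·DAB
    A ↦ DAC
    B ↦ ABA
    C ↦ DAB
    D ↦ AB

A->DAC, B->ABA, C->DAB, D->AB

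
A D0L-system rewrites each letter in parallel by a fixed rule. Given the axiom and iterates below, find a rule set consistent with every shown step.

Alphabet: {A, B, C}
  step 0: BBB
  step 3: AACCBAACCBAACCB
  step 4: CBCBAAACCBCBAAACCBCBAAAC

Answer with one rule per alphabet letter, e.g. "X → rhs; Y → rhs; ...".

A->CB, B->AC, C->A

  step 3 ⇒ step 4: AACCBAACCBAACCB ⇒ CB·CB·A·A·AC·CB·CB·A·A·AC·CB·CB·A·A·AC
    A ↦ CB
    B ↦ AC
    C ↦ A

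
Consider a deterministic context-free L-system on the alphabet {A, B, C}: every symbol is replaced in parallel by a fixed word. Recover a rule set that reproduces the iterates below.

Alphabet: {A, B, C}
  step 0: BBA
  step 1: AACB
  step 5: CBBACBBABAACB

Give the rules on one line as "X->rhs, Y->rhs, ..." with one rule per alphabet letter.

A->CB, B->A, C->B

  step 0 ⇒ step 1: BBA ⇒ A·A·CB
    A ↦ CB
    B ↦ A
    C ↦ B  (constrained at step 1)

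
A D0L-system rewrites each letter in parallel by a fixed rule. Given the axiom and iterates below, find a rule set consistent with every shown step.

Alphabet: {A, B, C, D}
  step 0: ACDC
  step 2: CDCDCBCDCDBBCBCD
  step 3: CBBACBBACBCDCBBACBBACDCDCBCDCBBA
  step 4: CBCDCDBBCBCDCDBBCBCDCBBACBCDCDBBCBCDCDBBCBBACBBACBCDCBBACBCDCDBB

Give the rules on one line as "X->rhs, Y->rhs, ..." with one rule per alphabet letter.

  step 3 ⇒ step 4: CBBACBBACBCDCBBACBBACDCDCBCDCBBA ⇒ CB·CD·CD·BB·CB·CD·CD·BB·CB·CD·CB·BA·CB·CD·CD·BB·CB·CD·CD·BB·CB·BA·CB·BA·CB·CD·CB·BA·CB·CD·CD·BB
    A ↦ BB
    B ↦ CD
    C ↦ CB
    D ↦ BA

A->BB, B->CD, C->CB, D->BA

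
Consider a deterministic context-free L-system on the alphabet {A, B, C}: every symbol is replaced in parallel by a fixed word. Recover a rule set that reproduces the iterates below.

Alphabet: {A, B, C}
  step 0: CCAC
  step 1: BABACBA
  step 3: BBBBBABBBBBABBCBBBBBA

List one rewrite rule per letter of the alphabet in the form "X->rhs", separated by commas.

A->C, B->BB, C->BA

  step 0 ⇒ step 1: CCAC ⇒ BA·BA·C·BA
    A ↦ C
    C ↦ BA
    B ↦ BB  (constrained at step 1)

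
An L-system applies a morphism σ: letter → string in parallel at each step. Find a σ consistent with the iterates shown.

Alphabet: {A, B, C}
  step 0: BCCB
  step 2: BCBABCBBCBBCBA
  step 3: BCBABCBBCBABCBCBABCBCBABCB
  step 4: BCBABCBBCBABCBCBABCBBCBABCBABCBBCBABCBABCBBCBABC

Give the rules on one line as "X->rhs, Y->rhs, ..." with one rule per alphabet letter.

  step 3 ⇒ step 4: BCBABCBBCBABCBCBABCBCBABCB ⇒ BC·BA·BC·B·BC·BA·BC·BC·BA·BC·B·BC·BA·BC·BA·BC·B·BC·BA·BC·BA·BC·B·BC·BA·BC
    A ↦ B
    B ↦ BC
    C ↦ BA

A->B, B->BC, C->BA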